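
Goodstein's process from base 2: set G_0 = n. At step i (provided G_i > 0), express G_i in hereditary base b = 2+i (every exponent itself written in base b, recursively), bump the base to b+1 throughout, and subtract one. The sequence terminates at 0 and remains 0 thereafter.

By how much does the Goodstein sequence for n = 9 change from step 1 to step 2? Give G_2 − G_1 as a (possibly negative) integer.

942

9 —HB2→ 2^(2 + 1) + 1 —bump→ 3^(3 + 1) + 1 = 82 —(−1)→ 81
81 —HB3→ 3^(3 + 1) —bump→ 4^(4 + 1) = 1024 —(−1)→ 1023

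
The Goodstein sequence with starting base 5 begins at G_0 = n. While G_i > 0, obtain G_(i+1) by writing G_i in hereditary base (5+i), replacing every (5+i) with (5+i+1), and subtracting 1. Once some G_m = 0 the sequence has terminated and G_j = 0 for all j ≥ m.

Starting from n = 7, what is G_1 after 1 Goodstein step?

G_0 = 7. HB_5(7) = 5 + 2. Bump = 8. G_1 = 7.
G_1 = 7. HB_6(7) = 6 + 1. Bump = 8. G_2 = 7.

7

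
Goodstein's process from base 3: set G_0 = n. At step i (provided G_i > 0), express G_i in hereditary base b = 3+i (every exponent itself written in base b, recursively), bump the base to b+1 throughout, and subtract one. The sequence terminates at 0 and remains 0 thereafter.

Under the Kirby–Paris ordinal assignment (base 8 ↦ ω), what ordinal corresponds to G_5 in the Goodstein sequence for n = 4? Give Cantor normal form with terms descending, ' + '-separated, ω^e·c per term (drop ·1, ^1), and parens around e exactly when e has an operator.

1

4 —HB3→ 3 + 1 —bump→ 4 + 1 = 5 —(−1)→ 4
4 —HB4→ 4 —bump→ 5 = 5 —(−1)→ 4
4 —HB5→ 4 —bump→ 4 = 4 —(−1)→ 3
3 —HB6→ 3 —bump→ 3 = 3 —(−1)→ 2
2 —HB7→ 2 —bump→ 2 = 2 —(−1)→ 1
1 —HB8→ 1 —bump→ 1 = 1 —(−1)→ 0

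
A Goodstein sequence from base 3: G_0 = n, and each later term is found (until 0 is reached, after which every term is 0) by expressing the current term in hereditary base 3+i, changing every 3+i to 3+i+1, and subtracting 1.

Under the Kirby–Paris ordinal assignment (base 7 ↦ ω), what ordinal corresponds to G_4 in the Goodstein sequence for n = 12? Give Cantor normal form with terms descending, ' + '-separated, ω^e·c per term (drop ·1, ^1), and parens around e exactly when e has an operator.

12 —HB3→ 3^2 + 3 —bump→ 4^2 + 4 = 20 —(−1)→ 19
19 —HB4→ 4^2 + 3 —bump→ 5^2 + 3 = 28 —(−1)→ 27
27 —HB5→ 5^2 + 2 —bump→ 6^2 + 2 = 38 —(−1)→ 37
37 —HB6→ 6^2 + 1 —bump→ 7^2 + 1 = 50 —(−1)→ 49
49 —HB7→ 7^2 —bump→ 8^2 = 64 —(−1)→ 63

ω^2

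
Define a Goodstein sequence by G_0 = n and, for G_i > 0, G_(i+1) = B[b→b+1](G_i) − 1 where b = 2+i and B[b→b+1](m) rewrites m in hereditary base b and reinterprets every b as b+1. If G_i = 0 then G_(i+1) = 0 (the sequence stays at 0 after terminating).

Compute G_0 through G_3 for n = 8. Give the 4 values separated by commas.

base 2: 8 = 2^(2 + 1); at 3: 3^(3 + 1) = 81; next = 80
base 3: 80 = 2·3^3 + 2·3^2 + 2·3 + 2; at 4: 2·4^4 + 2·4^2 + 2·4 + 2 = 554; next = 553
base 4: 553 = 2·4^4 + 2·4^2 + 2·4 + 1; at 5: 2·5^5 + 2·5^2 + 2·5 + 1 = 6311; next = 6310

8, 80, 553, 6310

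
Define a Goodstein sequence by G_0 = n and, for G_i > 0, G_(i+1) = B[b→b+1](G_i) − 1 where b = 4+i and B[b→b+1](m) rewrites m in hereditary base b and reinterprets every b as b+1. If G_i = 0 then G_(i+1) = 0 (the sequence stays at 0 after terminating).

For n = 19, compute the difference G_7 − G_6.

19 —HB4→ 4^2 + 3 —bump→ 5^2 + 3 = 28 —(−1)→ 27
27 —HB5→ 5^2 + 2 —bump→ 6^2 + 2 = 38 —(−1)→ 37
37 —HB6→ 6^2 + 1 —bump→ 7^2 + 1 = 50 —(−1)→ 49
49 —HB7→ 7^2 —bump→ 8^2 = 64 —(−1)→ 63
63 —HB8→ 7·8 + 7 —bump→ 7·9 + 7 = 70 —(−1)→ 69
69 —HB9→ 7·9 + 6 —bump→ 7·10 + 6 = 76 —(−1)→ 75
75 —HB10→ 7·10 + 5 —bump→ 7·11 + 5 = 82 —(−1)→ 81

6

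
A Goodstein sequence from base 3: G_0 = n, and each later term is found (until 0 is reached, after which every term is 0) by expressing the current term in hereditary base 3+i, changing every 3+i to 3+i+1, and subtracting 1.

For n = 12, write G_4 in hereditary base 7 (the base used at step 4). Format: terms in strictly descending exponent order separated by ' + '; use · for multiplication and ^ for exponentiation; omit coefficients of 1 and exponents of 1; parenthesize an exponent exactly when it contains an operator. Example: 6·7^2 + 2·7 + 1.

7^2

base 3: 12 = 3^2 + 3; at 4: 4^2 + 4 = 20; next = 19
base 4: 19 = 4^2 + 3; at 5: 5^2 + 3 = 28; next = 27
base 5: 27 = 5^2 + 2; at 6: 6^2 + 2 = 38; next = 37
base 6: 37 = 6^2 + 1; at 7: 7^2 + 1 = 50; next = 49
base 7: 49 = 7^2; at 8: 8^2 = 64; next = 63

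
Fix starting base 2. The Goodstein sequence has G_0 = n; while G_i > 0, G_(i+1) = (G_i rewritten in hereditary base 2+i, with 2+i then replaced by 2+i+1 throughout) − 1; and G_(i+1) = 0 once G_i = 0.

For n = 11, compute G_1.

84

step 0: 11 = 2^(2 + 1) + 2 + 1; sub 3 for 2: 3^(3 + 1) + 3 + 1; = 85; G_1 = 85−1 = 84
step 1: 84 = 3^(3 + 1) + 3; sub 4 for 3: 4^(4 + 1) + 4; = 1028; G_2 = 1028−1 = 1027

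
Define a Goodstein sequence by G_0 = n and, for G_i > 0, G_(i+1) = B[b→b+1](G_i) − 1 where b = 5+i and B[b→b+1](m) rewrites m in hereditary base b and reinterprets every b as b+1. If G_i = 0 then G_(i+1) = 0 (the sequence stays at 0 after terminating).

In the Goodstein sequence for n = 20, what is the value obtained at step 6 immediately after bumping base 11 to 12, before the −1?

G_0 = 20. HB_5(20) = 4·5. Bump = 24. G_1 = 23.
G_1 = 23. HB_6(23) = 3·6 + 5. Bump = 26. G_2 = 25.
G_2 = 25. HB_7(25) = 3·7 + 4. Bump = 28. G_3 = 27.
G_3 = 27. HB_8(27) = 3·8 + 3. Bump = 30. G_4 = 29.
G_4 = 29. HB_9(29) = 3·9 + 2. Bump = 32. G_5 = 31.
G_5 = 31. HB_10(31) = 3·10 + 1. Bump = 34. G_6 = 33.

36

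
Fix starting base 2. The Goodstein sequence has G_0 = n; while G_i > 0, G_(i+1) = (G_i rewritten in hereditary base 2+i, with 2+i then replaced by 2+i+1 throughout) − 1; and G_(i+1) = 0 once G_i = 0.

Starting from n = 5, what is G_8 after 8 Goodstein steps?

3325

G_0=5  [base 2] 2^2 + 1  →[2↦3]→  3^3 + 1 = 28  −1 ⇒ G_1=27
G_1=27  [base 3] 3^3  →[3↦4]→  4^4 = 256  −1 ⇒ G_2=255
G_2=255  [base 4] 3·4^3 + 3·4^2 + 3·4 + 3  →[4↦5]→  3·5^3 + 3·5^2 + 3·5 + 3 = 468  −1 ⇒ G_3=467
G_3=467  [base 5] 3·5^3 + 3·5^2 + 3·5 + 2  →[5↦6]→  3·6^3 + 3·6^2 + 3·6 + 2 = 776  −1 ⇒ G_4=775
G_4=775  [base 6] 3·6^3 + 3·6^2 + 3·6 + 1  →[6↦7]→  3·7^3 + 3·7^2 + 3·7 + 1 = 1198  −1 ⇒ G_5=1197
G_5=1197  [base 7] 3·7^3 + 3·7^2 + 3·7  →[7↦8]→  3·8^3 + 3·8^2 + 3·8 = 1752  −1 ⇒ G_6=1751
G_6=1751  [base 8] 3·8^3 + 3·8^2 + 2·8 + 7  →[8↦9]→  3·9^3 + 3·9^2 + 2·9 + 7 = 2455  −1 ⇒ G_7=2454
G_7=2454  [base 9] 3·9^3 + 3·9^2 + 2·9 + 6  →[9↦10]→  3·10^3 + 3·10^2 + 2·10 + 6 = 3326  −1 ⇒ G_8=3325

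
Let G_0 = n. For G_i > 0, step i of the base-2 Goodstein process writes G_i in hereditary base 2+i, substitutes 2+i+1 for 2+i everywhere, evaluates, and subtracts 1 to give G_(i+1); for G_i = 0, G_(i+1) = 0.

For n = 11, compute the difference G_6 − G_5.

G_0=11  [base 2] 2^(2 + 1) + 2 + 1  →[2↦3]→  3^(3 + 1) + 3 + 1 = 85  −1 ⇒ G_1=84
G_1=84  [base 3] 3^(3 + 1) + 3  →[3↦4]→  4^(4 + 1) + 4 = 1028  −1 ⇒ G_2=1027
G_2=1027  [base 4] 4^(4 + 1) + 3  →[4↦5]→  5^(5 + 1) + 3 = 15628  −1 ⇒ G_3=15627
G_3=15627  [base 5] 5^(5 + 1) + 2  →[5↦6]→  6^(6 + 1) + 2 = 279938  −1 ⇒ G_4=279937
G_4=279937  [base 6] 6^(6 + 1) + 1  →[6↦7]→  7^(7 + 1) + 1 = 5764802  −1 ⇒ G_5=5764801
G_5=5764801  [base 7] 7^(7 + 1)  →[7↦8]→  8^(8 + 1) = 134217728  −1 ⇒ G_6=134217727

128452926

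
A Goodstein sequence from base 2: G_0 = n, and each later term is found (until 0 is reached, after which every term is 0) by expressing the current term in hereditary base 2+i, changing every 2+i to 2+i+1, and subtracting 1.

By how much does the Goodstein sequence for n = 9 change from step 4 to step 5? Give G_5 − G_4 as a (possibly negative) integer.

G_0=9  [base 2] 2^(2 + 1) + 1  →[2↦3]→  3^(3 + 1) + 1 = 82  −1 ⇒ G_1=81
G_1=81  [base 3] 3^(3 + 1)  →[3↦4]→  4^(4 + 1) = 1024  −1 ⇒ G_2=1023
G_2=1023  [base 4] 3·4^4 + 3·4^3 + 3·4^2 + 3·4 + 3  →[4↦5]→  3·5^5 + 3·5^3 + 3·5^2 + 3·5 + 3 = 9843  −1 ⇒ G_3=9842
G_3=9842  [base 5] 3·5^5 + 3·5^3 + 3·5^2 + 3·5 + 2  →[5↦6]→  3·6^6 + 3·6^3 + 3·6^2 + 3·6 + 2 = 140744  −1 ⇒ G_4=140743
G_4=140743  [base 6] 3·6^6 + 3·6^3 + 3·6^2 + 3·6 + 1  →[6↦7]→  3·7^7 + 3·7^3 + 3·7^2 + 3·7 + 1 = 2471827  −1 ⇒ G_5=2471826

2331083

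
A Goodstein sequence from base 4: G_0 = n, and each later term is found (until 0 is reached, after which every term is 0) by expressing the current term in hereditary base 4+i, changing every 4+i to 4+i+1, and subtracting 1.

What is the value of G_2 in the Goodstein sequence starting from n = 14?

step 0: 14 = 3·4 + 2; sub 5 for 4: 3·5 + 2; = 17; G_1 = 17−1 = 16
step 1: 16 = 3·5 + 1; sub 6 for 5: 3·6 + 1; = 19; G_2 = 19−1 = 18
step 2: 18 = 3·6; sub 7 for 6: 3·7; = 21; G_3 = 21−1 = 20

18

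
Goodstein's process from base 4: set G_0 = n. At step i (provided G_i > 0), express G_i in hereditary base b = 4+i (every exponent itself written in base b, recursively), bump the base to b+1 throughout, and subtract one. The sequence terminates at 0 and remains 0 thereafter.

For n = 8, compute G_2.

G_0 = 8. HB_4(8) = 2·4. Bump = 10. G_1 = 9.
G_1 = 9. HB_5(9) = 5 + 4. Bump = 10. G_2 = 9.
G_2 = 9. HB_6(9) = 6 + 3. Bump = 10. G_3 = 9.

9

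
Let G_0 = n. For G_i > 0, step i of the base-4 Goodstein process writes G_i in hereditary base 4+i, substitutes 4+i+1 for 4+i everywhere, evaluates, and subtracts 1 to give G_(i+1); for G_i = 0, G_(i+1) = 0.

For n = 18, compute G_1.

step 0: 18 = 4^2 + 2; sub 5 for 4: 5^2 + 2; = 27; G_1 = 27−1 = 26
step 1: 26 = 5^2 + 1; sub 6 for 5: 6^2 + 1; = 37; G_2 = 37−1 = 36

26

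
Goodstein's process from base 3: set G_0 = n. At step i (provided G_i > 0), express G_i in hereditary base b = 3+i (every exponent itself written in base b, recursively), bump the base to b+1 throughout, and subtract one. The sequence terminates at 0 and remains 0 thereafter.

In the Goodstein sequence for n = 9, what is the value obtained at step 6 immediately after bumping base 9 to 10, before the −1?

26

[0] 9 ≡ 3^2 (base 3). Lift 4: 16. −1: 15.
[1] 15 ≡ 3·4 + 3 (base 4). Lift 5: 18. −1: 17.
[2] 17 ≡ 3·5 + 2 (base 5). Lift 6: 20. −1: 19.
[3] 19 ≡ 3·6 + 1 (base 6). Lift 7: 22. −1: 21.
[4] 21 ≡ 3·7 (base 7). Lift 8: 24. −1: 23.
[5] 23 ≡ 2·8 + 7 (base 8). Lift 9: 25. −1: 24.
[6] 24 ≡ 2·9 + 6 (base 9). Lift 10: 26. −1: 25.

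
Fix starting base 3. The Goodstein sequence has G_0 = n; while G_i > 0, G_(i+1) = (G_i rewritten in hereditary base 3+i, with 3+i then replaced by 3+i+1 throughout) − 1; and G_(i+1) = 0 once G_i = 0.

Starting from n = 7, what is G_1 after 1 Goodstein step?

base 3: 7 = 2·3 + 1; at 4: 2·4 + 1 = 9; next = 8
base 4: 8 = 2·4; at 5: 2·5 = 10; next = 9

8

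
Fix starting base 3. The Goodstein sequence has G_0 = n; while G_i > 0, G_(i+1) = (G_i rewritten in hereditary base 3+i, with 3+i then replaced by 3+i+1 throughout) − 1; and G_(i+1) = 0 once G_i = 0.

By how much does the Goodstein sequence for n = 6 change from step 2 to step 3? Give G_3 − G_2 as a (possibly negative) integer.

0

[0] 6 ≡ 2·3 (base 3). Lift 4: 8. −1: 7.
[1] 7 ≡ 4 + 3 (base 4). Lift 5: 8. −1: 7.
[2] 7 ≡ 5 + 2 (base 5). Lift 6: 8. −1: 7.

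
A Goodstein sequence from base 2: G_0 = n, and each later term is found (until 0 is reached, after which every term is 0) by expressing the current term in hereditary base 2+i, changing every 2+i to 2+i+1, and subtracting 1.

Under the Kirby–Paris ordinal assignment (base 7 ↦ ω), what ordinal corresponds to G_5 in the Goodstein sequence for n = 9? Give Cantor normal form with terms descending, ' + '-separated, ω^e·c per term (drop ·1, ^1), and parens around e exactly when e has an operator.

step 0: 9 = 2^(2 + 1) + 1; sub 3 for 2: 3^(3 + 1) + 1; = 82; G_1 = 82−1 = 81
step 1: 81 = 3^(3 + 1); sub 4 for 3: 4^(4 + 1); = 1024; G_2 = 1024−1 = 1023
step 2: 1023 = 3·4^4 + 3·4^3 + 3·4^2 + 3·4 + 3; sub 5 for 4: 3·5^5 + 3·5^3 + 3·5^2 + 3·5 + 3; = 9843; G_3 = 9843−1 = 9842
step 3: 9842 = 3·5^5 + 3·5^3 + 3·5^2 + 3·5 + 2; sub 6 for 5: 3·6^6 + 3·6^3 + 3·6^2 + 3·6 + 2; = 140744; G_4 = 140744−1 = 140743
step 4: 140743 = 3·6^6 + 3·6^3 + 3·6^2 + 3·6 + 1; sub 7 for 6: 3·7^7 + 3·7^3 + 3·7^2 + 3·7 + 1; = 2471827; G_5 = 2471827−1 = 2471826

ω^ω·3 + ω^3·3 + ω^2·3 + ω·3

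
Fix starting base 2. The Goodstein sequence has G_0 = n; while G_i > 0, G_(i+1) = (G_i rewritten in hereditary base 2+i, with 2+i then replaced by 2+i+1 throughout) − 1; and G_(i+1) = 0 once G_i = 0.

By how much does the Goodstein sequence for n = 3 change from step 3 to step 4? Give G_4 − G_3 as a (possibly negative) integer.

G_0=3  [base 2] 2 + 1  →[2↦3]→  3 + 1 = 4  −1 ⇒ G_1=3
G_1=3  [base 3] 3  →[3↦4]→  4 = 4  −1 ⇒ G_2=3
G_2=3  [base 4] 3  →[4↦5]→  3 = 3  −1 ⇒ G_3=2
G_3=2  [base 5] 2  →[5↦6]→  2 = 2  −1 ⇒ G_4=1

-1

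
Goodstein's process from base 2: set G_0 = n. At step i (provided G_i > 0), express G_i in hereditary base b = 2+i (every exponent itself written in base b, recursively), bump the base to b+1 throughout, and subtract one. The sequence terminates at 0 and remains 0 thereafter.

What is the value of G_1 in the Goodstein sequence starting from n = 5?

step 0: 5 = 2^2 + 1; sub 3 for 2: 3^3 + 1; = 28; G_1 = 28−1 = 27
step 1: 27 = 3^3; sub 4 for 3: 4^4; = 256; G_2 = 256−1 = 255

27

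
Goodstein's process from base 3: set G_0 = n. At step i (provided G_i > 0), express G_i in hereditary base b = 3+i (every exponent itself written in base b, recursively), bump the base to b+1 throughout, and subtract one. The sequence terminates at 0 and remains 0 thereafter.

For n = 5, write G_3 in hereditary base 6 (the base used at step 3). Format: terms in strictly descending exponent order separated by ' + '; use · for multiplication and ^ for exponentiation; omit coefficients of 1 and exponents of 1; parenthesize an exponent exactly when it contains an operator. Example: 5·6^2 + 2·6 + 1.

5

[0] 5 ≡ 3 + 2 (base 3). Lift 4: 6. −1: 5.
[1] 5 ≡ 4 + 1 (base 4). Lift 5: 6. −1: 5.
[2] 5 ≡ 5 (base 5). Lift 6: 6. −1: 5.
[3] 5 ≡ 5 (base 6). Lift 7: 5. −1: 4.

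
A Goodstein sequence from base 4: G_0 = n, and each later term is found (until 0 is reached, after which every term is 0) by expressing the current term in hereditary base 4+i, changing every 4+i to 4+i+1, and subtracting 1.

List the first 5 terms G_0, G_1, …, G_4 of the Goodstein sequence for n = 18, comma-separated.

(0) 18|_4 = 4^2 + 2 ↦ 5^2 + 2|_5 = 27 ⇒ 26
(1) 26|_5 = 5^2 + 1 ↦ 6^2 + 1|_6 = 37 ⇒ 36
(2) 36|_6 = 6^2 ↦ 7^2|_7 = 49 ⇒ 48
(3) 48|_7 = 6·7 + 6 ↦ 6·8 + 6|_8 = 54 ⇒ 53

18, 26, 36, 48, 53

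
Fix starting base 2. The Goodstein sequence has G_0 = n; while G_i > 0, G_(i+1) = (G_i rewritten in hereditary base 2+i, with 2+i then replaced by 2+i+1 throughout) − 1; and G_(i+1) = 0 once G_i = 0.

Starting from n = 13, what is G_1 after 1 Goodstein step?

base 2: 13 = 2^(2 + 1) + 2^2 + 1; at 3: 3^(3 + 1) + 3^3 + 1 = 109; next = 108
base 3: 108 = 3^(3 + 1) + 3^3; at 4: 4^(4 + 1) + 4^4 = 1280; next = 1279

108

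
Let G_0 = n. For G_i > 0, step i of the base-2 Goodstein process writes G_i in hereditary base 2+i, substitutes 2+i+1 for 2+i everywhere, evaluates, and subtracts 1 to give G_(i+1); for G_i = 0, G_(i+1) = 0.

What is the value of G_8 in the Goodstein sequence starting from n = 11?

G_0 = 11. HB_2(11) = 2^(2 + 1) + 2 + 1. Bump = 85. G_1 = 84.
G_1 = 84. HB_3(84) = 3^(3 + 1) + 3. Bump = 1028. G_2 = 1027.
G_2 = 1027. HB_4(1027) = 4^(4 + 1) + 3. Bump = 15628. G_3 = 15627.
G_3 = 15627. HB_5(15627) = 5^(5 + 1) + 2. Bump = 279938. G_4 = 279937.
G_4 = 279937. HB_6(279937) = 6^(6 + 1) + 1. Bump = 5764802. G_5 = 5764801.
G_5 = 5764801. HB_7(5764801) = 7^(7 + 1). Bump = 134217728. G_6 = 134217727.
G_6 = 134217727. HB_8(134217727) = 7·8^8 + 7·8^7 + 7·8^6 + 7·8^5 + 7·8^4 + 7·8^3 + 7·8^2 + 7·8 + 7. Bump = 2749609303. G_7 = 2749609302.
G_7 = 2749609302. HB_9(2749609302) = 7·9^9 + 7·9^7 + 7·9^6 + 7·9^5 + 7·9^4 + 7·9^3 + 7·9^2 + 7·9 + 6. Bump = 70077777776. G_8 = 70077777775.

70077777775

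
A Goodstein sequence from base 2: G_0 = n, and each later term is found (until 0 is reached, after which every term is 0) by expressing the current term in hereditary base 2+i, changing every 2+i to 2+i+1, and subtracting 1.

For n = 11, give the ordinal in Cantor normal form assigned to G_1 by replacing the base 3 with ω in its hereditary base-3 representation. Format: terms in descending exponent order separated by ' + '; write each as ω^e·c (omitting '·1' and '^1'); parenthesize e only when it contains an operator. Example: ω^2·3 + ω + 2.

ω^(ω + 1) + ω

(0) 11|_2 = 2^(2 + 1) + 2 + 1 ↦ 3^(3 + 1) + 3 + 1|_3 = 85 ⇒ 84
(1) 84|_3 = 3^(3 + 1) + 3 ↦ 4^(4 + 1) + 4|_4 = 1028 ⇒ 1027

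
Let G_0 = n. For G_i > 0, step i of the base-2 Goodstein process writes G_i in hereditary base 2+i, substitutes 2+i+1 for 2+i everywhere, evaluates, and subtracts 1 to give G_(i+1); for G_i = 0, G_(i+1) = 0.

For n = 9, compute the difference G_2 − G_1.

942

[0] 9 ≡ 2^(2 + 1) + 1 (base 2). Lift 3: 82. −1: 81.
[1] 81 ≡ 3^(3 + 1) (base 3). Lift 4: 1024. −1: 1023.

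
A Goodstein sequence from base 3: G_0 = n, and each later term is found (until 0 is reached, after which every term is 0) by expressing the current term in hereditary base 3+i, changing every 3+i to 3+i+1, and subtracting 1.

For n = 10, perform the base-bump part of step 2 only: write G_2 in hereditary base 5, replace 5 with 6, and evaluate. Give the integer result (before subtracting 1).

i=0: 10 = 3^2 + 1 (b=3); 3→4: 4^2 + 1 = 17; 17−1 = 16
i=1: 16 = 4^2 (b=4); 4→5: 5^2 = 25; 25−1 = 24
i=2: 24 = 4·5 + 4 (b=5); 5→6: 4·6 + 4 = 28; 28−1 = 27

28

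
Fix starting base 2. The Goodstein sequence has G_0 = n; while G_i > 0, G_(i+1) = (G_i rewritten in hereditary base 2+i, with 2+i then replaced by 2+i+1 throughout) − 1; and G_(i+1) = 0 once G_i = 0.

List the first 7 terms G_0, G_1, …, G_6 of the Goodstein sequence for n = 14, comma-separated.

(0) 14|_2 = 2^(2 + 1) + 2^2 + 2 ↦ 3^(3 + 1) + 3^3 + 3|_3 = 111 ⇒ 110
(1) 110|_3 = 3^(3 + 1) + 3^3 + 2 ↦ 4^(4 + 1) + 4^4 + 2|_4 = 1282 ⇒ 1281
(2) 1281|_4 = 4^(4 + 1) + 4^4 + 1 ↦ 5^(5 + 1) + 5^5 + 1|_5 = 18751 ⇒ 18750
(3) 18750|_5 = 5^(5 + 1) + 5^5 ↦ 6^(6 + 1) + 6^6|_6 = 326592 ⇒ 326591
(4) 326591|_6 = 6^(6 + 1) + 5·6^5 + 5·6^4 + 5·6^3 + 5·6^2 + 5·6 + 5 ↦ 7^(7 + 1) + 5·7^5 + 5·7^4 + 5·7^3 + 5·7^2 + 5·7 + 5|_7 = 5862841 ⇒ 5862840
(5) 5862840|_7 = 7^(7 + 1) + 5·7^5 + 5·7^4 + 5·7^3 + 5·7^2 + 5·7 + 4 ↦ 8^(8 + 1) + 5·8^5 + 5·8^4 + 5·8^3 + 5·8^2 + 5·8 + 4|_8 = 134404972 ⇒ 134404971

14, 110, 1281, 18750, 326591, 5862840, 134404971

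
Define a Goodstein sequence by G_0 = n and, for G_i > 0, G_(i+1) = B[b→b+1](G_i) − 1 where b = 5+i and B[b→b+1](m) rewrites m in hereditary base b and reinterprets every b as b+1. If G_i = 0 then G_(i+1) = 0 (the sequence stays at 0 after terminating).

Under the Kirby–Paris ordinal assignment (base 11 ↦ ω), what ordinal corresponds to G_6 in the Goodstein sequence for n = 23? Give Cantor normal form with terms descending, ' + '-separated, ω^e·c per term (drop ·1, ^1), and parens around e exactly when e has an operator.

i=0: 23 = 4·5 + 3 (b=5); 5→6: 4·6 + 3 = 27; 27−1 = 26
i=1: 26 = 4·6 + 2 (b=6); 6→7: 4·7 + 2 = 30; 30−1 = 29
i=2: 29 = 4·7 + 1 (b=7); 7→8: 4·8 + 1 = 33; 33−1 = 32
i=3: 32 = 4·8 (b=8); 8→9: 4·9 = 36; 36−1 = 35
i=4: 35 = 3·9 + 8 (b=9); 9→10: 3·10 + 8 = 38; 38−1 = 37
i=5: 37 = 3·10 + 7 (b=10); 10→11: 3·11 + 7 = 40; 40−1 = 39
i=6: 39 = 3·11 + 6 (b=11); 11→12: 3·12 + 6 = 42; 42−1 = 41

ω·3 + 6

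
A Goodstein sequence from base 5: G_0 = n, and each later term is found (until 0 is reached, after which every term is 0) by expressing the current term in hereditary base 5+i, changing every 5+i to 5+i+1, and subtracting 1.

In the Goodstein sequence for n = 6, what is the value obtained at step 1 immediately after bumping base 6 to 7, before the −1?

6 —HB5→ 5 + 1 —bump→ 6 + 1 = 7 —(−1)→ 6
6 —HB6→ 6 —bump→ 7 = 7 —(−1)→ 6

7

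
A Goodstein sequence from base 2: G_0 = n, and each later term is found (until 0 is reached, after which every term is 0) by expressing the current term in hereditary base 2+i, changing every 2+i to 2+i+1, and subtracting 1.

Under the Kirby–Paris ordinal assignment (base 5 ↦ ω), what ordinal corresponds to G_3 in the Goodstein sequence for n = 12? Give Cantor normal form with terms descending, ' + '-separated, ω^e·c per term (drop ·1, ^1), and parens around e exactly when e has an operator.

(0) 12|_2 = 2^(2 + 1) + 2^2 ↦ 3^(3 + 1) + 3^3|_3 = 108 ⇒ 107
(1) 107|_3 = 3^(3 + 1) + 2·3^2 + 2·3 + 2 ↦ 4^(4 + 1) + 2·4^2 + 2·4 + 2|_4 = 1066 ⇒ 1065
(2) 1065|_4 = 4^(4 + 1) + 2·4^2 + 2·4 + 1 ↦ 5^(5 + 1) + 2·5^2 + 2·5 + 1|_5 = 15686 ⇒ 15685
(3) 15685|_5 = 5^(5 + 1) + 2·5^2 + 2·5 ↦ 6^(6 + 1) + 2·6^2 + 2·6|_6 = 280020 ⇒ 280019

ω^(ω + 1) + ω^2·2 + ω·2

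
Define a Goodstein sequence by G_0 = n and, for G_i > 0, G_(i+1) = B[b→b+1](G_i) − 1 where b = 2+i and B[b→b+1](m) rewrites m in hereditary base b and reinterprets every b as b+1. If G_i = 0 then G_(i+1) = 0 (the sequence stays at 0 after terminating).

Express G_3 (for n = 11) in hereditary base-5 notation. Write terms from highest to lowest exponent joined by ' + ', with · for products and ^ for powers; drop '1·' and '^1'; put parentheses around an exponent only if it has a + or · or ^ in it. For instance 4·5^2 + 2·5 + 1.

5^(5 + 1) + 2

(0) 11|_2 = 2^(2 + 1) + 2 + 1 ↦ 3^(3 + 1) + 3 + 1|_3 = 85 ⇒ 84
(1) 84|_3 = 3^(3 + 1) + 3 ↦ 4^(4 + 1) + 4|_4 = 1028 ⇒ 1027
(2) 1027|_4 = 4^(4 + 1) + 3 ↦ 5^(5 + 1) + 3|_5 = 15628 ⇒ 15627
(3) 15627|_5 = 5^(5 + 1) + 2 ↦ 6^(6 + 1) + 2|_6 = 279938 ⇒ 279937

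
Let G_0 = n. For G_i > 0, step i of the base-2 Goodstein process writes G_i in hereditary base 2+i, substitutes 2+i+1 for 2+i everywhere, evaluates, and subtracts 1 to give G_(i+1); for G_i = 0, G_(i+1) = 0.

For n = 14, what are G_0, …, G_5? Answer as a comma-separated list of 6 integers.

base 2: 14 = 2^(2 + 1) + 2^2 + 2; at 3: 3^(3 + 1) + 3^3 + 3 = 111; next = 110
base 3: 110 = 3^(3 + 1) + 3^3 + 2; at 4: 4^(4 + 1) + 4^4 + 2 = 1282; next = 1281
base 4: 1281 = 4^(4 + 1) + 4^4 + 1; at 5: 5^(5 + 1) + 5^5 + 1 = 18751; next = 18750
base 5: 18750 = 5^(5 + 1) + 5^5; at 6: 6^(6 + 1) + 6^6 = 326592; next = 326591
base 6: 326591 = 6^(6 + 1) + 5·6^5 + 5·6^4 + 5·6^3 + 5·6^2 + 5·6 + 5; at 7: 7^(7 + 1) + 5·7^5 + 5·7^4 + 5·7^3 + 5·7^2 + 5·7 + 5 = 5862841; next = 5862840

14, 110, 1281, 18750, 326591, 5862840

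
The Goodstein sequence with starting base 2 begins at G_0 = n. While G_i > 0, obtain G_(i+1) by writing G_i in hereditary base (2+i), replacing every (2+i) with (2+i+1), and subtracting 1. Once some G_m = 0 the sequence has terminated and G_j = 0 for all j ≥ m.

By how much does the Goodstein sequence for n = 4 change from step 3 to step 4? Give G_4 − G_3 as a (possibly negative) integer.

[0] 4 ≡ 2^2 (base 2). Lift 3: 27. −1: 26.
[1] 26 ≡ 2·3^2 + 2·3 + 2 (base 3). Lift 4: 42. −1: 41.
[2] 41 ≡ 2·4^2 + 2·4 + 1 (base 4). Lift 5: 61. −1: 60.
[3] 60 ≡ 2·5^2 + 2·5 (base 5). Lift 6: 84. −1: 83.

23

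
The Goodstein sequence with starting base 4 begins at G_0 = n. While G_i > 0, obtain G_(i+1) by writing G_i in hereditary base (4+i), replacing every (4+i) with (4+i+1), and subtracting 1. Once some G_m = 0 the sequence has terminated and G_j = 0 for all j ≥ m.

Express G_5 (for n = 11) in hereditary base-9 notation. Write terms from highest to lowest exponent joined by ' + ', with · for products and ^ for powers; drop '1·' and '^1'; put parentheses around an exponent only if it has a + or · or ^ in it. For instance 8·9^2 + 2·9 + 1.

11 —HB4→ 2·4 + 3 —bump→ 2·5 + 3 = 13 —(−1)→ 12
12 —HB5→ 2·5 + 2 —bump→ 2·6 + 2 = 14 —(−1)→ 13
13 —HB6→ 2·6 + 1 —bump→ 2·7 + 1 = 15 —(−1)→ 14
14 —HB7→ 2·7 —bump→ 2·8 = 16 —(−1)→ 15
15 —HB8→ 8 + 7 —bump→ 9 + 7 = 16 —(−1)→ 15
15 —HB9→ 9 + 6 —bump→ 10 + 6 = 16 —(−1)→ 15

9 + 6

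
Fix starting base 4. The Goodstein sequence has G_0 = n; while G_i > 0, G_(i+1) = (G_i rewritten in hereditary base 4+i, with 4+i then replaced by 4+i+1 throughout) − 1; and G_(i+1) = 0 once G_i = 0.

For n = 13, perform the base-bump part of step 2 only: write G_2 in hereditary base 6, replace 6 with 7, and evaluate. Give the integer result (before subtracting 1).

G_0 = 13. HB_4(13) = 3·4 + 1. Bump = 16. G_1 = 15.
G_1 = 15. HB_5(15) = 3·5. Bump = 18. G_2 = 17.
G_2 = 17. HB_6(17) = 2·6 + 5. Bump = 19. G_3 = 18.

19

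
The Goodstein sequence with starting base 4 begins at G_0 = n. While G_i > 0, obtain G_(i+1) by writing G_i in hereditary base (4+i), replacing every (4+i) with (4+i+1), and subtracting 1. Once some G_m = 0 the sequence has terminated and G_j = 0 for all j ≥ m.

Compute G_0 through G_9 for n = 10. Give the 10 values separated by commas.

step 0: 10 = 2·4 + 2; sub 5 for 4: 2·5 + 2; = 12; G_1 = 12−1 = 11
step 1: 11 = 2·5 + 1; sub 6 for 5: 2·6 + 1; = 13; G_2 = 13−1 = 12
step 2: 12 = 2·6; sub 7 for 6: 2·7; = 14; G_3 = 14−1 = 13
step 3: 13 = 7 + 6; sub 8 for 7: 8 + 6; = 14; G_4 = 14−1 = 13
step 4: 13 = 8 + 5; sub 9 for 8: 9 + 5; = 14; G_5 = 14−1 = 13
step 5: 13 = 9 + 4; sub 10 for 9: 10 + 4; = 14; G_6 = 14−1 = 13
step 6: 13 = 10 + 3; sub 11 for 10: 11 + 3; = 14; G_7 = 14−1 = 13
step 7: 13 = 11 + 2; sub 12 for 11: 12 + 2; = 14; G_8 = 14−1 = 13
step 8: 13 = 12 + 1; sub 13 for 12: 13 + 1; = 14; G_9 = 14−1 = 13

10, 11, 12, 13, 13, 13, 13, 13, 13, 13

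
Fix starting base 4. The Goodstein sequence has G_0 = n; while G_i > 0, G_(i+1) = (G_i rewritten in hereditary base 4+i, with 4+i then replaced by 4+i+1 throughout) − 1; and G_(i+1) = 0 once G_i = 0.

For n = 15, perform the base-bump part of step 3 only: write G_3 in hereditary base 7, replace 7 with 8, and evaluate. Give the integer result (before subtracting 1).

(0) 15|_4 = 3·4 + 3 ↦ 3·5 + 3|_5 = 18 ⇒ 17
(1) 17|_5 = 3·5 + 2 ↦ 3·6 + 2|_6 = 20 ⇒ 19
(2) 19|_6 = 3·6 + 1 ↦ 3·7 + 1|_7 = 22 ⇒ 21
(3) 21|_7 = 3·7 ↦ 3·8|_8 = 24 ⇒ 23

24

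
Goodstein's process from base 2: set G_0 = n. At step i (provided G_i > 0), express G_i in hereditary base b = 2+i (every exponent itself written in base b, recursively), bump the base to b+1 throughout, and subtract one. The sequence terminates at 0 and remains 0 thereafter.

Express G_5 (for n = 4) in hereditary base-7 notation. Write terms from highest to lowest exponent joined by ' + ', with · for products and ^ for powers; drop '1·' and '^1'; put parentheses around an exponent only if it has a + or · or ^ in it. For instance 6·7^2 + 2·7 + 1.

2·7^2 + 7 + 4

base 2: 4 = 2^2; at 3: 3^3 = 27; next = 26
base 3: 26 = 2·3^2 + 2·3 + 2; at 4: 2·4^2 + 2·4 + 2 = 42; next = 41
base 4: 41 = 2·4^2 + 2·4 + 1; at 5: 2·5^2 + 2·5 + 1 = 61; next = 60
base 5: 60 = 2·5^2 + 2·5; at 6: 2·6^2 + 2·6 = 84; next = 83
base 6: 83 = 2·6^2 + 6 + 5; at 7: 2·7^2 + 7 + 5 = 110; next = 109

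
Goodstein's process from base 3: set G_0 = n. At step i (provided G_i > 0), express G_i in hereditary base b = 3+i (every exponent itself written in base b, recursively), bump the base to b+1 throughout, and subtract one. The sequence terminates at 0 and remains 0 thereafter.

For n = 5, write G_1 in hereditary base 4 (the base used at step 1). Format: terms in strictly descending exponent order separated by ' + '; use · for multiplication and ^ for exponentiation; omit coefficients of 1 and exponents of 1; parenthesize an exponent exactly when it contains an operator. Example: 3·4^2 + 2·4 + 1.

(0) 5|_3 = 3 + 2 ↦ 4 + 2|_4 = 6 ⇒ 5
(1) 5|_4 = 4 + 1 ↦ 5 + 1|_5 = 6 ⇒ 5

4 + 1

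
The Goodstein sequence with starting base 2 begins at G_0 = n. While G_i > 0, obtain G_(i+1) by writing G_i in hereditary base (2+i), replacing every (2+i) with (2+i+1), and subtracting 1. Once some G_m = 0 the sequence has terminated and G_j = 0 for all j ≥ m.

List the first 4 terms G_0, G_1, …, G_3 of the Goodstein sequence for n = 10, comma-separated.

G_0 = 10. HB_2(10) = 2^(2 + 1) + 2. Bump = 84. G_1 = 83.
G_1 = 83. HB_3(83) = 3^(3 + 1) + 2. Bump = 1026. G_2 = 1025.
G_2 = 1025. HB_4(1025) = 4^(4 + 1) + 1. Bump = 15626. G_3 = 15625.

10, 83, 1025, 15625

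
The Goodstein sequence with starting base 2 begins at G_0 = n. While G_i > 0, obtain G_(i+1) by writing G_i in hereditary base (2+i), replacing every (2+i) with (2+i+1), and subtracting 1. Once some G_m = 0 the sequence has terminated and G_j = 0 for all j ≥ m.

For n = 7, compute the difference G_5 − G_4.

776886

[0] 7 ≡ 2^2 + 2 + 1 (base 2). Lift 3: 31. −1: 30.
[1] 30 ≡ 3^3 + 3 (base 3). Lift 4: 260. −1: 259.
[2] 259 ≡ 4^4 + 3 (base 4). Lift 5: 3128. −1: 3127.
[3] 3127 ≡ 5^5 + 2 (base 5). Lift 6: 46658. −1: 46657.
[4] 46657 ≡ 6^6 + 1 (base 6). Lift 7: 823544. −1: 823543.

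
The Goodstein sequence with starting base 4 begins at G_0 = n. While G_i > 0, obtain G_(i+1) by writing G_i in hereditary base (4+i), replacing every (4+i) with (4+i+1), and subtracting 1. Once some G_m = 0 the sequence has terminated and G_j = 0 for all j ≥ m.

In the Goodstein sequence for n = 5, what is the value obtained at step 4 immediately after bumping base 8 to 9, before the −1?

3

base 4: 5 = 4 + 1; at 5: 5 + 1 = 6; next = 5
base 5: 5 = 5; at 6: 6 = 6; next = 5
base 6: 5 = 5; at 7: 5 = 5; next = 4
base 7: 4 = 4; at 8: 4 = 4; next = 3
base 8: 3 = 3; at 9: 3 = 3; next = 2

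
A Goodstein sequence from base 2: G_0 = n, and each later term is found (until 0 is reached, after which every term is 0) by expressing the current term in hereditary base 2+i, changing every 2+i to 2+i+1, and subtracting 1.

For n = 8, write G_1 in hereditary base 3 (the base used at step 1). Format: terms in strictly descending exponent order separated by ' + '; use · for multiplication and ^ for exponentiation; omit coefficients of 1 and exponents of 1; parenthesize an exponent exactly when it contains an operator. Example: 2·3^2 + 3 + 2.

2·3^3 + 2·3^2 + 2·3 + 2

step 0: 8 = 2^(2 + 1); sub 3 for 2: 3^(3 + 1); = 81; G_1 = 81−1 = 80
step 1: 80 = 2·3^3 + 2·3^2 + 2·3 + 2; sub 4 for 3: 2·4^4 + 2·4^2 + 2·4 + 2; = 554; G_2 = 554−1 = 553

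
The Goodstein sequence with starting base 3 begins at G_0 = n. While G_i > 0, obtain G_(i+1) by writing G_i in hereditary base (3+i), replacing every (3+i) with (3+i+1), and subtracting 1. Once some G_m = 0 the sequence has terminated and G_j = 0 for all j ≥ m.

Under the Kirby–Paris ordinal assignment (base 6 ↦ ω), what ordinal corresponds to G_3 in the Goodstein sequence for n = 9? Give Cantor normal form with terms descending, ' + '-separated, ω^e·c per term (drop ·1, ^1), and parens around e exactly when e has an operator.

G_0 = 9. HB_3(9) = 3^2. Bump = 16. G_1 = 15.
G_1 = 15. HB_4(15) = 3·4 + 3. Bump = 18. G_2 = 17.
G_2 = 17. HB_5(17) = 3·5 + 2. Bump = 20. G_3 = 19.
G_3 = 19. HB_6(19) = 3·6 + 1. Bump = 22. G_4 = 21.

ω·3 + 1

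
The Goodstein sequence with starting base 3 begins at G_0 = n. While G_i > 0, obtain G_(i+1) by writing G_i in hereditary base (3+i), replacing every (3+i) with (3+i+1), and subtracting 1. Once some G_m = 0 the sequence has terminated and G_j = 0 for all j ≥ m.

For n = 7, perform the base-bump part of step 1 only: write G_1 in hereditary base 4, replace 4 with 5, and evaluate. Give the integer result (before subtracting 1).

10

base 3: 7 = 2·3 + 1; at 4: 2·4 + 1 = 9; next = 8
base 4: 8 = 2·4; at 5: 2·5 = 10; next = 9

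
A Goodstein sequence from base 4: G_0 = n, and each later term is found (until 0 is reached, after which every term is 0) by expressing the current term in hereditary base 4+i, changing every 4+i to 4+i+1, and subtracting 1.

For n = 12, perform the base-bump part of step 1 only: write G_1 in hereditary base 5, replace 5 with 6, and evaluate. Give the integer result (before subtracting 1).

16

base 4: 12 = 3·4; at 5: 3·5 = 15; next = 14
base 5: 14 = 2·5 + 4; at 6: 2·6 + 4 = 16; next = 15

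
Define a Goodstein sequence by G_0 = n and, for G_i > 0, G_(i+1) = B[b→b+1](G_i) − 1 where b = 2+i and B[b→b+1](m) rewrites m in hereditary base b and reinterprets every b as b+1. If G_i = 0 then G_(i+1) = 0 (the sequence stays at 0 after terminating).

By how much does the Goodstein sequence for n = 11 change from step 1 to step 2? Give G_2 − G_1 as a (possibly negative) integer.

943

base 2: 11 = 2^(2 + 1) + 2 + 1; at 3: 3^(3 + 1) + 3 + 1 = 85; next = 84
base 3: 84 = 3^(3 + 1) + 3; at 4: 4^(4 + 1) + 4 = 1028; next = 1027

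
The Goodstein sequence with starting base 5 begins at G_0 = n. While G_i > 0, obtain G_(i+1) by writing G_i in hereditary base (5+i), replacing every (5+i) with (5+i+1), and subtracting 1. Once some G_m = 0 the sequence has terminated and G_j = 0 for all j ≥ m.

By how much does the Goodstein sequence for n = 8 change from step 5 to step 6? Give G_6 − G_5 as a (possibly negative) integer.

-1

(0) 8|_5 = 5 + 3 ↦ 6 + 3|_6 = 9 ⇒ 8
(1) 8|_6 = 6 + 2 ↦ 7 + 2|_7 = 9 ⇒ 8
(2) 8|_7 = 7 + 1 ↦ 8 + 1|_8 = 9 ⇒ 8
(3) 8|_8 = 8 ↦ 9|_9 = 9 ⇒ 8
(4) 8|_9 = 8 ↦ 8|_10 = 8 ⇒ 7
(5) 7|_10 = 7 ↦ 7|_11 = 7 ⇒ 6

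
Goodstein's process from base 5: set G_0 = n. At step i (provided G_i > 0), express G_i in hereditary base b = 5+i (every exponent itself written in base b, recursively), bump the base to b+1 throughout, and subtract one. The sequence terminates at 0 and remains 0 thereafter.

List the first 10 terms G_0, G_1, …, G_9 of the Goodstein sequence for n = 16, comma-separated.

16, 18, 20, 21, 22, 23, 24, 25, 26, 27

base 5: 16 = 3·5 + 1; at 6: 3·6 + 1 = 19; next = 18
base 6: 18 = 3·6; at 7: 3·7 = 21; next = 20
base 7: 20 = 2·7 + 6; at 8: 2·8 + 6 = 22; next = 21
base 8: 21 = 2·8 + 5; at 9: 2·9 + 5 = 23; next = 22
base 9: 22 = 2·9 + 4; at 10: 2·10 + 4 = 24; next = 23
base 10: 23 = 2·10 + 3; at 11: 2·11 + 3 = 25; next = 24
base 11: 24 = 2·11 + 2; at 12: 2·12 + 2 = 26; next = 25
base 12: 25 = 2·12 + 1; at 13: 2·13 + 1 = 27; next = 26
base 13: 26 = 2·13; at 14: 2·14 = 28; next = 27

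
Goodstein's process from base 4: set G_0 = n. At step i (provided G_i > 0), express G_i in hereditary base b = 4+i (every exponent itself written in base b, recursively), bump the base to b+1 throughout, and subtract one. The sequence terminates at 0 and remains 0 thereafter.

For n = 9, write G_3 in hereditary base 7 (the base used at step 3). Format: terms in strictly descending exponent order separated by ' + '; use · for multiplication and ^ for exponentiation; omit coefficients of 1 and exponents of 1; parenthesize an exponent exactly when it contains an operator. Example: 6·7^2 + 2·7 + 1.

7 + 4

9 —HB4→ 2·4 + 1 —bump→ 2·5 + 1 = 11 —(−1)→ 10
10 —HB5→ 2·5 —bump→ 2·6 = 12 —(−1)→ 11
11 —HB6→ 6 + 5 —bump→ 7 + 5 = 12 —(−1)→ 11
11 —HB7→ 7 + 4 —bump→ 8 + 4 = 12 —(−1)→ 11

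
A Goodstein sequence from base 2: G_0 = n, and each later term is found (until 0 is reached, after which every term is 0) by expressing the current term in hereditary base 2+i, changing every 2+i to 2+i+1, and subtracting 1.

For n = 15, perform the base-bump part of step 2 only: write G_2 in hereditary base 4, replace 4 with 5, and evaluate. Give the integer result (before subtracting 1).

step 0: 15 = 2^(2 + 1) + 2^2 + 2 + 1; sub 3 for 2: 3^(3 + 1) + 3^3 + 3 + 1; = 112; G_1 = 112−1 = 111
step 1: 111 = 3^(3 + 1) + 3^3 + 3; sub 4 for 3: 4^(4 + 1) + 4^4 + 4; = 1284; G_2 = 1284−1 = 1283
step 2: 1283 = 4^(4 + 1) + 4^4 + 3; sub 5 for 4: 5^(5 + 1) + 5^5 + 3; = 18753; G_3 = 18753−1 = 18752

18753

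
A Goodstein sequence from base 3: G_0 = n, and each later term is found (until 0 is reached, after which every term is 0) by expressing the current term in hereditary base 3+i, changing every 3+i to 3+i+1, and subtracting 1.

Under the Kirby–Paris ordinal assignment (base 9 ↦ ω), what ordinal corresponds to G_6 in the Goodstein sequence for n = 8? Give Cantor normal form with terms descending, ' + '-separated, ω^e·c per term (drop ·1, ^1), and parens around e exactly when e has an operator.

ω + 2

8 —HB3→ 2·3 + 2 —bump→ 2·4 + 2 = 10 —(−1)→ 9
9 —HB4→ 2·4 + 1 —bump→ 2·5 + 1 = 11 —(−1)→ 10
10 —HB5→ 2·5 —bump→ 2·6 = 12 —(−1)→ 11
11 —HB6→ 6 + 5 —bump→ 7 + 5 = 12 —(−1)→ 11
11 —HB7→ 7 + 4 —bump→ 8 + 4 = 12 —(−1)→ 11
11 —HB8→ 8 + 3 —bump→ 9 + 3 = 12 —(−1)→ 11
11 —HB9→ 9 + 2 —bump→ 10 + 2 = 12 —(−1)→ 11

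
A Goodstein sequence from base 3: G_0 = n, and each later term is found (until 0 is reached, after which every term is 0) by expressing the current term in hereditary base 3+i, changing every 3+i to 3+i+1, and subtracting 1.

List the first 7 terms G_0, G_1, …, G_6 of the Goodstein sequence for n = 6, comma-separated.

[0] 6 ≡ 2·3 (base 3). Lift 4: 8. −1: 7.
[1] 7 ≡ 4 + 3 (base 4). Lift 5: 8. −1: 7.
[2] 7 ≡ 5 + 2 (base 5). Lift 6: 8. −1: 7.
[3] 7 ≡ 6 + 1 (base 6). Lift 7: 8. −1: 7.
[4] 7 ≡ 7 (base 7). Lift 8: 8. −1: 7.
[5] 7 ≡ 7 (base 8). Lift 9: 7. −1: 6.

6, 7, 7, 7, 7, 7, 6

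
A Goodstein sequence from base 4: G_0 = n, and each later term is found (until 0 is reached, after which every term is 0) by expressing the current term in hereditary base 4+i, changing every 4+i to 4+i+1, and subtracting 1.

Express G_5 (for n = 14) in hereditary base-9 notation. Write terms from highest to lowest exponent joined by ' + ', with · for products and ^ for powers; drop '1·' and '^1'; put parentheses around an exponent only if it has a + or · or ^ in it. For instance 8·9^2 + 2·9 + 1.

14 —HB4→ 3·4 + 2 —bump→ 3·5 + 2 = 17 —(−1)→ 16
16 —HB5→ 3·5 + 1 —bump→ 3·6 + 1 = 19 —(−1)→ 18
18 —HB6→ 3·6 —bump→ 3·7 = 21 —(−1)→ 20
20 —HB7→ 2·7 + 6 —bump→ 2·8 + 6 = 22 —(−1)→ 21
21 —HB8→ 2·8 + 5 —bump→ 2·9 + 5 = 23 —(−1)→ 22
22 —HB9→ 2·9 + 4 —bump→ 2·10 + 4 = 24 —(−1)→ 23

2·9 + 4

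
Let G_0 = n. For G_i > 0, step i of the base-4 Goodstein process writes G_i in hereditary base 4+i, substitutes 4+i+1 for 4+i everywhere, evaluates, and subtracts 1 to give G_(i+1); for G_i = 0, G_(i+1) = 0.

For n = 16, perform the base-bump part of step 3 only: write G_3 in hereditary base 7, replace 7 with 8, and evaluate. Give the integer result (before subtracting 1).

34

step 0: 16 = 4^2; sub 5 for 4: 5^2; = 25; G_1 = 25−1 = 24
step 1: 24 = 4·5 + 4; sub 6 for 5: 4·6 + 4; = 28; G_2 = 28−1 = 27
step 2: 27 = 4·6 + 3; sub 7 for 6: 4·7 + 3; = 31; G_3 = 31−1 = 30
step 3: 30 = 4·7 + 2; sub 8 for 7: 4·8 + 2; = 34; G_4 = 34−1 = 33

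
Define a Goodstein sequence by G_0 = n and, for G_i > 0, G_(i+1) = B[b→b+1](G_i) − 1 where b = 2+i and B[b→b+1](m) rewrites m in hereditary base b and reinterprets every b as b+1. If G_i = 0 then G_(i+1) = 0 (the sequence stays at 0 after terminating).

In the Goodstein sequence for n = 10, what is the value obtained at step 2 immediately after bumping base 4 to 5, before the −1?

15626

G_0=10  [base 2] 2^(2 + 1) + 2  →[2↦3]→  3^(3 + 1) + 3 = 84  −1 ⇒ G_1=83
G_1=83  [base 3] 3^(3 + 1) + 2  →[3↦4]→  4^(4 + 1) + 2 = 1026  −1 ⇒ G_2=1025
G_2=1025  [base 4] 4^(4 + 1) + 1  →[4↦5]→  5^(5 + 1) + 1 = 15626  −1 ⇒ G_3=15625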